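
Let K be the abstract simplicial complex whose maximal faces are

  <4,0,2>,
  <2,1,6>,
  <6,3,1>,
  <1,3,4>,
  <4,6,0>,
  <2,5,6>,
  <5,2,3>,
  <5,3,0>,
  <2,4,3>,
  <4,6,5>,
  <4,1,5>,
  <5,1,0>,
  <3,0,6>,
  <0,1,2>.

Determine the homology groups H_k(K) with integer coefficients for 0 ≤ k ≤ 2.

H_0 ≅ Z,  H_1 ≅ Z^2,  H_2 ≅ Z.

Order the vertices as 0 < 1 < 2 < 3 < 4 < 5 < 6. Listing each simplex with vertices in this order, K has dimension 2 with simplices:

  0-simplices (7): [0], [1], [2], [3], [4], [5], [6]
  1-simplices (21): [0,1], [0,2], [0,3], [0,4], [0,5], [0,6], [1,2], [1,3], [1,4], [1,5], [1,6], [2,3], [2,4], [2,5], [2,6], [3,4], [3,5], [3,6], [4,5], [4,6], [5,6]
  2-simplices (14): [0,1,2], [0,1,5], [0,2,4], [0,3,5], [0,3,6], [0,4,6], [1,2,6], [1,3,4], [1,3,6], [1,4,5], [2,3,4], [2,3,5], [2,5,6], [4,5,6]

giving chain groups C_0 ≅ Z^7, C_1 ≅ Z^21, C_2 ≅ Z^14.

∂_1: C_1 → C_0 sends each edge [p,q] (with p < q) to q − p. For instance
  ∂[1,6] = [6] − [1].
The 7×21 boundary matrix has rank 6 and Smith normal form diag(1,1,1,1,1,1).

Boundary ∂_2: C_2 → C_1 maps a triangle to the signed sum of its edges. For instance
  ∂[2,5,6] = [5,6] − [2,6] + [2,5],
  ∂[0,4,6] = [4,6] − [0,6] + [0,4].
The 21×14 boundary matrix has rank 13 and Smith normal form diag(1,1,1,1,1,1,1,1,1,1,1,1,1).

Now H_k = ker ∂_k / im ∂_{k+1}, so:

  H_0: rank C_0 − rank ∂_1 = 7 − 6 = 1, and the invariant factors of ∂_1 are all 1, so H_0 ≅ Z.
  H_1: rank ker ∂_1 − rank ∂_2 = (21 − 6) − 13 = 2, and the invariant factors of ∂_2 are all 1, so H_1 ≅ Z^2.
  H_2: rank ker ∂_2 − rank ∂_3 = (14 − 13) − 0 = 1, and there is no ∂_3, so H_2 ≅ Z.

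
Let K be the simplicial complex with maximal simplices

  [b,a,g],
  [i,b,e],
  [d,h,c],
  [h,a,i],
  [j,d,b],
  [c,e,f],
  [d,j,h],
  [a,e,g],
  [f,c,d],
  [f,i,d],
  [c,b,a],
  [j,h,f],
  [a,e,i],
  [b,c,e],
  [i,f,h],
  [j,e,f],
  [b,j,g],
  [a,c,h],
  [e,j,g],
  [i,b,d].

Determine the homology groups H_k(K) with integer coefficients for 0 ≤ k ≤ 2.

Take the total order a < b < c < d < e < f < g < h < i < j on the vertex set. Then K (dimension 2) consists of the simplices:

  0-simplices (10): a, b, c, d, e, f, g, h, i, j
  1-simplices (30): ab, ac, ae, ag, ah, ai, bc, bd, be, bg, bi, bj, cd, ce, cf, ch, df, dh, di, dj, ef, eg, ei, ej, fh, fi, fj, gj, hi, hj
  2-simplices (20): abc, abg, ach, aeg, aei, ahi, bce, bdi, bdj, bei, bgj, cdf, cdh, cef, dfi, dhj, efj, egj, fhi, fhj

Hence C_0 ≅ Z^10, C_1 ≅ Z^30, C_2 ≅ Z^20.

The boundary map ∂_1: C_1 → C_0 is given by ∂[p,q] = [q] − [p].
As a 10×30 matrix over Z this has rank 9, with invariant factors (1,1,1,1,1,1,1,1,1).

∂_2: C_2 → C_1 maps a triangle to the signed sum of its edges. For instance
  ∂ach = ch − ah + ac,
  ∂ahi = hi − ai + ah.
As a 30×20 matrix over Z this has rank 20, with invariant factors (1,1,1,1,1,1,1,1,1,1,1,1,1,1,1,1,1,1,1,2).

Reading off H_k = ker ∂_k / im ∂_{k+1}:

  H_0: rank C_0 − rank ∂_1 = 10 − 9 = 1, and the invariant factors of ∂_1 are all 1, so H_0 ≅ Z.
  H_1: rank ker ∂_1 − rank ∂_2 = (30 − 9) − 20 = 1, and ∂_2 has invariant factor 2 > 1, so H_1 ≅ Z ⊕ Z_2.
  H_2: rank ker ∂_2 − rank ∂_3 = (20 − 20) − 0 = 0, and there is no ∂_3, so H_2 ≅ 0.

H_0 = Z,  H_1 = Z ⊕ Z_2,  H_2 = 0.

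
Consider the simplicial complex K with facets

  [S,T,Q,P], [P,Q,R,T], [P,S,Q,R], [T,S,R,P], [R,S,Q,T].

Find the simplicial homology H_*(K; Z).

Order the vertices as P < Q < R < S < T. Listing each simplex with vertices in this order, K has dimension 3 with simplices:

  0-simplices (5): P, Q, R, S, T
  1-simplices (10): PQ, PR, PS, PT, QR, QS, QT, RS, RT, ST
  2-simplices (10): PQR, PQS, PQT, PRS, PRT, PST, QRS, QRT, QST, RST
  3-simplices (5): PQRS, PQRT, PQST, PRST, QRST

Hence C_0 ≅ Z^5, C_1 ≅ Z^10, C_2 ≅ Z^10, C_3 ≅ Z^5.

Boundary ∂_1: C_1 → C_0 is given by ∂[p,q] = [q] − [p].
This gives a 5×10 integer matrix of rank 4; reducing to Smith normal form yields diagonal entries (1,1,1,1).

∂_2: C_2 → C_1 sends each 2-simplex [p,q,r] to [q,r] − [p,r] + [p,q]. For instance
  ∂PQS = QS − PS + PQ,
  ∂PST = ST − PT + PS.
The 10×10 boundary matrix has rank 6 and Smith normal form diag(1,1,1,1,1,1).

∂_3: C_3 → C_2 sends each 3-simplex σ to the alternating sum Σ_i (−1)^i (σ with its i-th vertex removed). For instance
  ∂PRST = RST − PST + PRT − PRS,
  ∂PQRS = QRS − PRS + PQS − PQR.
This gives a 10×5 integer matrix of rank 4; reducing to Smith normal form yields diagonal entries (1,1,1,1).

Reading off H_k = ker ∂_k / im ∂_{k+1}:

  H_0: rank C_0 − rank ∂_1 = 5 − 4 = 1, and the invariant factors of ∂_1 are all 1, so H_0 ≅ Z.
  H_1: rank ker ∂_1 − rank ∂_2 = (10 − 4) − 6 = 0, and the invariant factors of ∂_2 are all 1, so H_1 ≅ 0.
  H_2: rank ker ∂_2 − rank ∂_3 = (10 − 6) − 4 = 0, and the invariant factors of ∂_3 are all 1, so H_2 ≅ 0.
  H_3: rank ker ∂_3 − rank ∂_4 = (5 − 4) − 0 = 1, and there is no ∂_4, so H_3 ≅ Z.

H_0 ≅ Z,  H_1 = 0,  H_2 = 0,  H_3 ≅ Z.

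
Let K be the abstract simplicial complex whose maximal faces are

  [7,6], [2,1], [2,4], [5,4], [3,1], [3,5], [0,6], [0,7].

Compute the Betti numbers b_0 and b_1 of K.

b_0 = 2, b_1 = 2.

Fix the vertex order 0 < 1 < 2 < 3 < 4 < 5 < 6 < 7 and write every simplex with vertices in increasing order. Then dim K = 1 and the simplices of K are:

  0-simplices (8): [0], [1], [2], [3], [4], [5], [6], [7]
  1-simplices (8): [0,6], [0,7], [1,2], [1,3], [2,4], [3,5], [4,5], [6,7]

so the chain groups are C_0 ≅ Z^8, C_1 ≅ Z^8.

The boundary map ∂_1: C_1 → C_0 maps an edge to its endpoints' difference, ∂[p,q] = q − p. For instance
  ∂[2,4] = [4] − [2].
This gives a 8×8 integer matrix of rank 6; reducing to Smith normal form yields diagonal entries (1,1,1,1,1,1).

Reading off H_k = ker ∂_k / im ∂_{k+1}:

  H_0: rank C_0 − rank ∂_1 = 8 − 6 = 2, and the invariant factors of ∂_1 are all 1, so H_0 ≅ Z^2.
  H_1: rank ker ∂_1 − rank ∂_2 = (8 − 6) − 0 = 2, and there is no ∂_2, so H_1 ≅ Z^2.

Hence the Betti numbers are b_0 = 2, b_1 = 2.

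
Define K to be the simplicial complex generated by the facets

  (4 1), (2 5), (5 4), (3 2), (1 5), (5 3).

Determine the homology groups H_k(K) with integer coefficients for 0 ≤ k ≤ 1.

H_0 = Z,  H_1 = Z^2.

We work with the vertex ordering 1 < 2 < 3 < 4 < 5. The simplices of K, each written with vertices in increasing order, are:

  0-simplices (5): [1], [2], [3], [4], [5]
  1-simplices (6): [1,4], [1,5], [2,3], [2,5], [3,5], [4,5]

giving chain groups C_0 ≅ Z^5, C_1 ≅ Z^6.

∂_1: C_1 → C_0 is given by ∂[p,q] = [q] − [p]. For instance
  ∂[1,4] = [4] − [1].
As a 5×6 matrix over Z this has rank 4, with invariant factors (1,1,1,1).

Now H_k = ker ∂_k / im ∂_{k+1}, so:

  H_0: rank C_0 − rank ∂_1 = 5 − 4 = 1, and the invariant factors of ∂_1 are all 1, so H_0 ≅ Z.
  H_1: rank ker ∂_1 − rank ∂_2 = (6 − 4) − 0 = 2, and there is no ∂_2, so H_1 ≅ Z^2.

As a check, the Euler characteristic is 5 − 6 = -1, which agrees with 1 − 2 = -1.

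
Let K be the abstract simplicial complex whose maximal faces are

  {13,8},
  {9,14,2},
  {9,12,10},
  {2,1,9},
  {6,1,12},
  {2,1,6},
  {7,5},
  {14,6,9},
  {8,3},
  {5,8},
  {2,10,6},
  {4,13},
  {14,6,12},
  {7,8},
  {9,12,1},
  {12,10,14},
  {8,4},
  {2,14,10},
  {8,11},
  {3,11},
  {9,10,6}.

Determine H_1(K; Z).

H_1 ≅ Z^3 ⊕ Z/2.

Fix the vertex order 1 < 2 < 3 < 4 < 5 < 6 < 7 < 8 < 9 < 10 < 11 < 12 < 13 < 14 and write every simplex with vertices in increasing order. Then dim K = 2 and the simplices of K are:

  0-simplices (14): [1], [2], [3], [4], [5], [6], [7], [8], [9], [10], [11], [12], [13], [14]
  1-simplices (27): (27 of them)
  2-simplices (12): [1,2,6], [1,2,9], [1,6,12], [1,9,12], [2,6,10], [2,9,14], [2,10,14], [6,9,10], [6,9,14], [6,12,14], [9,10,12], [10,12,14]

so the chain groups are C_0 ≅ Z^14, C_1 ≅ Z^27, C_2 ≅ Z^12.

Boundary ∂_1: C_1 → C_0 maps an edge to its endpoints' difference, ∂[p,q] = q − p. For instance
  ∂[1,12] = [12] − [1].
The resulting 14×27 matrix has rank 12, and its Smith normal form has invariant factors (1,1,1,1,1,1,1,1,1,1,1,1).

The boundary map ∂_2: C_2 → C_1 sends each 2-simplex [p,q,r] to [q,r] − [p,r] + [p,q]. For instance
  ∂[2,10,14] = [10,14] − [2,14] + [2,10],
  ∂[6,9,10] = [9,10] − [6,10] + [6,9].
The 27×12 boundary matrix has rank 12 and Smith normal form diag(1,1,1,1,1,1,1,1,1,1,1,2).

Computing H_k = (kernel of ∂_k) / (image of ∂_{k+1}):

  H_1: rank ker ∂_1 − rank ∂_2 = (27 − 12) − 12 = 3, and ∂_2 has invariant factor 2 > 1, so H_1 = Z^3 ⊕ Z/2.

(K is a triangulation of the disjoint union of the real projective plane RP^2 and a wedge of 3 circles.)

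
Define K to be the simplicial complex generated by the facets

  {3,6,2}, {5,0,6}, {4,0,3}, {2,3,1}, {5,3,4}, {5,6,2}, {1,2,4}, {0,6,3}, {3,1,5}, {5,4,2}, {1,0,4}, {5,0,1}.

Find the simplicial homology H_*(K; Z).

H_0 ≅ Z,  H_1 ≅ Z/2Z,  H_2 = 0.

We work with the vertex ordering 0 < 1 < 2 < 3 < 4 < 5 < 6. The simplices of K, each written with vertices in increasing order, are:

  0-simplices (7): [0], [1], [2], [3], [4], [5], [6]
  1-simplices (18): [0,1], [0,3], [0,4], [0,5], [0,6], [1,2], [1,3], [1,4], [1,5], [2,3], [2,4], [2,5], [2,6], [3,4], [3,5], [3,6], [4,5], [5,6]
  2-simplices (12): [0,1,4], [0,1,5], [0,3,4], [0,3,6], [0,5,6], [1,2,3], [1,2,4], [1,3,5], [2,3,6], [2,4,5], [2,5,6], [3,4,5]

giving chain groups C_0 ≅ Z^7, C_1 ≅ Z^18, C_2 ≅ Z^12.

∂_1: C_1 → C_0 is given by ∂[p,q] = [q] − [p]. For instance
  ∂[3,5] = [5] − [3].
The 7×18 boundary matrix has rank 6 and Smith normal form diag(1,1,1,1,1,1).

Boundary ∂_2: C_2 → C_1 sends each 2-simplex [p,q,r] to [q,r] − [p,r] + [p,q]. For instance
  ∂[0,3,6] = [3,6] − [0,6] + [0,3],
  ∂[2,5,6] = [5,6] − [2,6] + [2,5].
This gives a 18×12 integer matrix of rank 12; reducing to Smith normal form yields diagonal entries (1,1,1,1,1,1,1,1,1,1,1,2).

Computing H_k = (kernel of ∂_k) / (image of ∂_{k+1}):

  H_0: rank C_0 − rank ∂_1 = 7 − 6 = 1, and the invariant factors of ∂_1 are all 1, so H_0 ≅ Z.
  H_1: rank ker ∂_1 − rank ∂_2 = (18 − 6) − 12 = 0, and ∂_2 has invariant factor 2 > 1, so H_1 ≅ Z/2Z.
  H_2: rank ker ∂_2 − rank ∂_3 = (12 − 12) − 0 = 0, and there is no ∂_3, so H_2 ≅ 0.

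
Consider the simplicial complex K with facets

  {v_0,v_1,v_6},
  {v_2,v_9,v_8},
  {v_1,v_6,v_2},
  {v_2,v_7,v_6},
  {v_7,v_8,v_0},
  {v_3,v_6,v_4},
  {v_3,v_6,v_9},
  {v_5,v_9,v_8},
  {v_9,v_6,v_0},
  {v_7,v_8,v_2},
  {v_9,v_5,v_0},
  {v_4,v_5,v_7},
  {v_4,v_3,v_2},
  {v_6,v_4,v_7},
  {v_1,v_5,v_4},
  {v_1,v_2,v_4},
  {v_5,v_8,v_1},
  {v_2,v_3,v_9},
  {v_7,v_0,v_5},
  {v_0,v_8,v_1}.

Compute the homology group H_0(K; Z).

Take the total order v_0 < v_1 < v_2 < v_3 < v_4 < v_5 < v_6 < v_7 < v_8 < v_9 on the vertex set. Then K (dimension 2) consists of the simplices:

  0-simplices (10): [v_0], [v_1], [v_2], [v_3], [v_4], [v_5], [v_6], [v_7], [v_8], [v_9]
  1-simplices (30): (30 of them)
  2-simplices (20): (20 of them)

Hence C_0 ≅ Z^10, C_1 ≅ Z^30, C_2 ≅ Z^20.

The boundary map ∂_1: C_1 → C_0 sends each edge [p,q] (with p < q) to q − p.
The resulting 10×30 matrix has rank 9, and its Smith normal form has invariant factors (1,1,1,1,1,1,1,1,1).

Boundary ∂_2: C_2 → C_1 maps a triangle to the signed sum of its edges. For instance
  ∂[v_0,v_1,v_6] = [v_1,v_6] − [v_0,v_6] + [v_0,v_1],
  ∂[v_3,v_6,v_9] = [v_6,v_9] − [v_3,v_9] + [v_3,v_6].
As a 30×20 matrix over Z this has rank 20, with invariant factors (1,1,1,1,1,1,1,1,1,1,1,1,1,1,1,1,1,1,1,2).

From H_k ≅ ker(∂_k) / im(∂_{k+1}) we obtain:

  H_0: rank C_0 − rank ∂_1 = 10 − 9 = 1, and the invariant factors of ∂_1 are all 1, so H_0 = Z.

(K is a triangulation of the Klein bottle.)

H_0 ≅ Z.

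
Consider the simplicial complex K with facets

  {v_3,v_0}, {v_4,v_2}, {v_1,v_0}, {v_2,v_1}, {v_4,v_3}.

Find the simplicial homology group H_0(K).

Order the vertices as v_0 < v_1 < v_2 < v_3 < v_4. Listing each simplex with vertices in this order, K has dimension 1 with simplices:

  0-simplices (5): [v_0], [v_1], [v_2], [v_3], [v_4]
  1-simplices (5): [v_0,v_1], [v_0,v_3], [v_1,v_2], [v_2,v_4], [v_3,v_4]

so the chain groups are C_0 ≅ Z^5, C_1 ≅ Z^5.

The boundary map ∂_1: C_1 → C_0 is given by ∂[p,q] = [q] − [p].
This gives a 5×5 integer matrix of rank 4; reducing to Smith normal form yields diagonal entries (1,1,1,1).

From H_k ≅ ker(∂_k) / im(∂_{k+1}) we obtain:

  H_0: rank C_0 − rank ∂_1 = 5 − 4 = 1, and the invariant factors of ∂_1 are all 1, so H_0 = Z.

H_0 ≅ Z.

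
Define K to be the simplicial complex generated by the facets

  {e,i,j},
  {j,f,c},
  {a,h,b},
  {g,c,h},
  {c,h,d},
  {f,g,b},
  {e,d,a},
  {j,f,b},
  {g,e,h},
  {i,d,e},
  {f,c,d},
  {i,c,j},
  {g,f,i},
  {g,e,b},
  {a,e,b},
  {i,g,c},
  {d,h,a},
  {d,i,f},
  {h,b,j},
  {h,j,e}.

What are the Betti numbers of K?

b_0 = 1, b_1 = 1, b_2 = 0.

Take the total order a < b < c < d < e < f < g < h < i < j on the vertex set. Then K (dimension 2) consists of the simplices:

  0-simplices (10): a, b, c, d, e, f, g, h, i, j
  1-simplices (30): ab, ad, ae, ah, be, bf, bg, bh, bj, cd, cf, cg, ch, ci, cj, de, df, dh, di, eg, eh, ei, ej, fg, fi, fj, gh, gi, hj, ij
  2-simplices (20): abe, abh, ade, adh, beg, bfg, bfj, bhj, cdf, cdh, cfj, cgh, cgi, cij, dei, dfi, egh, ehj, eij, fgi

so the chain groups are C_0 ≅ Z^10, C_1 ≅ Z^30, C_2 ≅ Z^20.

Boundary ∂_1: C_1 → C_0 sends each edge [p,q] (with p < q) to q − p. For instance
  ∂eg = g − e.
The resulting 10×30 matrix has rank 9, and its Smith normal form has invariant factors (1,1,1,1,1,1,1,1,1).

∂_2: C_2 → C_1 sends each 2-simplex [p,q,r] to [q,r] − [p,r] + [p,q]. For instance
  ∂bfj = fj − bj + bf,
  ∂abh = bh − ah + ab.
As a 30×20 matrix over Z this has rank 20, with invariant factors (1,1,1,1,1,1,1,1,1,1,1,1,1,1,1,1,1,1,1,2).

Computing H_k = (kernel of ∂_k) / (image of ∂_{k+1}):

  H_0: rank C_0 − rank ∂_1 = 10 − 9 = 1, and the invariant factors of ∂_1 are all 1, so H_0 = Z.
  H_1: rank ker ∂_1 − rank ∂_2 = (30 − 9) − 20 = 1, and ∂_2 has invariant factor 2 > 1, so H_1 = Z ⊕ Z/2Z.
  H_2: rank ker ∂_2 − rank ∂_3 = (20 − 20) − 0 = 0, and there is no ∂_3, so H_2 = 0.

Hence the Betti numbers are b_0 = 1, b_1 = 1, b_2 = 0.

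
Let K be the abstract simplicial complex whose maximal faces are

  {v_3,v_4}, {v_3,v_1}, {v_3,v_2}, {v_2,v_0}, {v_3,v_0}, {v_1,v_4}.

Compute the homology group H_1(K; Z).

Order the vertices as v_0 < v_1 < v_2 < v_3 < v_4. Listing each simplex with vertices in this order, K has dimension 1 with simplices:

  0-simplices (5): [v_0], [v_1], [v_2], [v_3], [v_4]
  1-simplices (6): [v_0,v_2], [v_0,v_3], [v_1,v_3], [v_1,v_4], [v_2,v_3], [v_3,v_4]

so the chain groups are C_0 ≅ Z^5, C_1 ≅ Z^6.

The boundary map ∂_1: C_1 → C_0 sends each edge [p,q] (with p < q) to q − p.
The 5×6 boundary matrix has rank 4 and Smith normal form diag(1,1,1,1).

Now H_k = ker ∂_k / im ∂_{k+1}, so:

  H_1: rank ker ∂_1 − rank ∂_2 = (6 − 4) − 0 = 2, and there is no ∂_2, so H_1 ≅ Z^2.

H_1 ≅ Z^2.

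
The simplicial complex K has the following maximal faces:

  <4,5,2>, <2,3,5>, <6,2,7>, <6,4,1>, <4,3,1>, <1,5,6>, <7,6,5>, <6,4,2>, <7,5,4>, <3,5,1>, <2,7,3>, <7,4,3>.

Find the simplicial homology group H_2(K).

Order the vertices as 1 < 2 < 3 < 4 < 5 < 6 < 7. Listing each simplex with vertices in this order, K has dimension 2 with simplices:

  0-simplices (7): [1], [2], [3], [4], [5], [6], [7]
  1-simplices (18): [1,3], [1,4], [1,5], [1,6], [2,3], [2,4], [2,5], [2,6], [2,7], [3,4], [3,5], [3,7], [4,5], [4,6], [4,7], [5,6], [5,7], [6,7]
  2-simplices (12): [1,3,4], [1,3,5], [1,4,6], [1,5,6], [2,3,5], [2,3,7], [2,4,5], [2,4,6], [2,6,7], [3,4,7], [4,5,7], [5,6,7]

Hence C_0 ≅ Z^7, C_1 ≅ Z^18, C_2 ≅ Z^12.

The boundary map ∂_1: C_1 → C_0 sends each edge [p,q] (with p < q) to q − p. For instance
  ∂[1,4] = [4] − [1].
The 7×18 boundary matrix has rank 6 and Smith normal form diag(1,1,1,1,1,1).

Boundary ∂_2: C_2 → C_1 maps a triangle to the signed sum of its edges. For instance
  ∂[2,3,5] = [3,5] − [2,5] + [2,3],
  ∂[4,5,7] = [5,7] − [4,7] + [4,5].
The 18×12 boundary matrix has rank 12 and Smith normal form diag(1,1,1,1,1,1,1,1,1,1,1,2).

Computing H_k = (kernel of ∂_k) / (image of ∂_{k+1}):

  H_2: rank ker ∂_2 − rank ∂_3 = (12 − 12) − 0 = 0, and there is no ∂_3, so H_2 = 0.

(K is a triangulation of the real projective plane RP^2.)

H_2 ≅ 0.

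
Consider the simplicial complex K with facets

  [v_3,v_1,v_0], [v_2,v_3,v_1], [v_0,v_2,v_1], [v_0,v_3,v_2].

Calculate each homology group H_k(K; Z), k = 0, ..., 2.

H_0 = Z,  H_1 = 0,  H_2 = Z.

Fix the vertex order v_0 < v_1 < v_2 < v_3 and write every simplex with vertices in increasing order. Then dim K = 2 and the simplices of K are:

  0-simplices (4): [v_0], [v_1], [v_2], [v_3]
  1-simplices (6): [v_0,v_1], [v_0,v_2], [v_0,v_3], [v_1,v_2], [v_1,v_3], [v_2,v_3]
  2-simplices (4): [v_0,v_1,v_2], [v_0,v_1,v_3], [v_0,v_2,v_3], [v_1,v_2,v_3]

giving chain groups C_0 ≅ Z^4, C_1 ≅ Z^6, C_2 ≅ Z^4.

Boundary ∂_1: C_1 → C_0 is given by ∂[p,q] = [q] − [p].
The resulting 4×6 matrix has rank 3, and its Smith normal form has invariant factors (1,1,1).

Boundary ∂_2: C_2 → C_1 acts by ∂[p,q,r] = [q,r] − [p,r] + [p,q]. For instance
  ∂[v_1,v_2,v_3] = [v_2,v_3] − [v_1,v_3] + [v_1,v_2],
  ∂[v_0,v_1,v_3] = [v_1,v_3] − [v_0,v_3] + [v_0,v_1].
The 6×4 boundary matrix has rank 3 and Smith normal form diag(1,1,1).

From H_k ≅ ker(∂_k) / im(∂_{k+1}) we obtain:

  H_0: rank C_0 − rank ∂_1 = 4 − 3 = 1, and the invariant factors of ∂_1 are all 1, so H_0 ≅ Z.
  H_1: rank ker ∂_1 − rank ∂_2 = (6 − 3) − 3 = 0, and the invariant factors of ∂_2 are all 1, so H_1 ≅ 0.
  H_2: rank ker ∂_2 − rank ∂_3 = (4 − 3) − 0 = 1, and there is no ∂_3, so H_2 ≅ Z.

As a check, the Euler characteristic is 4 − 6 + 4 = 2, which agrees with 1 − 0 + 1 = 2.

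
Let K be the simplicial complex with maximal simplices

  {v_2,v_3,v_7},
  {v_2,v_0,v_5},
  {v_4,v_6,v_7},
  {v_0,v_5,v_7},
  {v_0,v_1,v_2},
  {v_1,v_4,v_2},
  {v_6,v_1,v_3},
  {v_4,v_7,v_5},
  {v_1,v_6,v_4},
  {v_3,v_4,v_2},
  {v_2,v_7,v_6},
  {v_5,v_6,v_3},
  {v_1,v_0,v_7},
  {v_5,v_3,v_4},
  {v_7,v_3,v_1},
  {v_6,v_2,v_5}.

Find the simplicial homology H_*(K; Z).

Order the vertices as v_0 < v_1 < v_2 < v_3 < v_4 < v_5 < v_6 < v_7. Listing each simplex with vertices in this order, K has dimension 2 with simplices:

  0-simplices (8): [v_0], [v_1], [v_2], [v_3], [v_4], [v_5], [v_6], [v_7]
  1-simplices (24): (24 of them)
  2-simplices (16): (16 of them)

so the chain groups are C_0 ≅ Z^8, C_1 ≅ Z^24, C_2 ≅ Z^16.

The boundary map ∂_1: C_1 → C_0 maps an edge to its endpoints' difference, ∂[p,q] = q − p. For instance
  ∂[v_1,v_2] = [v_2] − [v_1].
The 8×24 boundary matrix has rank 7 and Smith normal form diag(1,1,1,1,1,1,1).

The boundary map ∂_2: C_2 → C_1 sends each 2-simplex [p,q,r] to [q,r] − [p,r] + [p,q]. For instance
  ∂[v_2,v_6,v_7] = [v_6,v_7] − [v_2,v_7] + [v_2,v_6],
  ∂[v_2,v_3,v_7] = [v_3,v_7] − [v_2,v_7] + [v_2,v_3].
As a 24×16 matrix over Z this has rank 15, with invariant factors (1,1,1,1,1,1,1,1,1,1,1,1,1,1,1).

Now H_k = ker ∂_k / im ∂_{k+1}, so:

  H_0: rank C_0 − rank ∂_1 = 8 − 7 = 1, and the invariant factors of ∂_1 are all 1, so H_0 = Z.
  H_1: rank ker ∂_1 − rank ∂_2 = (24 − 7) − 15 = 2, and the invariant factors of ∂_2 are all 1, so H_1 = Z^2.
  H_2: rank ker ∂_2 − rank ∂_3 = (16 − 15) − 0 = 1, and there is no ∂_3, so H_2 = Z.

As a check, the Euler characteristic is 8 − 24 + 16 = 0, which agrees with 1 − 2 + 1 = 0.

H_0 = Z,  H_1 = Z^2,  H_2 = Z.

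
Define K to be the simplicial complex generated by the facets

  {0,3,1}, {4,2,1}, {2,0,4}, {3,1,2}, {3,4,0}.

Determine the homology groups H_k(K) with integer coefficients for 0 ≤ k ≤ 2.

H_0 = Z,  H_1 = Z,  H_2 = 0.

We work with the vertex ordering 0 < 1 < 2 < 3 < 4. The simplices of K, each written with vertices in increasing order, are:

  0-simplices (5): [0], [1], [2], [3], [4]
  1-simplices (10): [0,1], [0,2], [0,3], [0,4], [1,2], [1,3], [1,4], [2,3], [2,4], [3,4]
  2-simplices (5): [0,1,3], [0,2,4], [0,3,4], [1,2,3], [1,2,4]

giving chain groups C_0 ≅ Z^5, C_1 ≅ Z^10, C_2 ≅ Z^5.

∂_1: C_1 → C_0 maps an edge to its endpoints' difference, ∂[p,q] = q − p. For instance
  ∂[0,2] = [2] − [0].
This gives a 5×10 integer matrix of rank 4; reducing to Smith normal form yields diagonal entries (1,1,1,1).

The boundary map ∂_2: C_2 → C_1 sends each 2-simplex [p,q,r] to [q,r] − [p,r] + [p,q]. For instance
  ∂[1,2,3] = [2,3] − [1,3] + [1,2],
  ∂[0,1,3] = [1,3] − [0,3] + [0,1].
The resulting 10×5 matrix has rank 5, and its Smith normal form has invariant factors (1,1,1,1,1).

Now H_k = ker ∂_k / im ∂_{k+1}, so:

  H_0: rank C_0 − rank ∂_1 = 5 − 4 = 1, and the invariant factors of ∂_1 are all 1, so H_0 = Z.
  H_1: rank ker ∂_1 − rank ∂_2 = (10 − 4) − 5 = 1, and the invariant factors of ∂_2 are all 1, so H_1 = Z.
  H_2: rank ker ∂_2 − rank ∂_3 = (5 − 5) − 0 = 0, and there is no ∂_3, so H_2 = 0.

(K is a triangulation of the Möbius band.)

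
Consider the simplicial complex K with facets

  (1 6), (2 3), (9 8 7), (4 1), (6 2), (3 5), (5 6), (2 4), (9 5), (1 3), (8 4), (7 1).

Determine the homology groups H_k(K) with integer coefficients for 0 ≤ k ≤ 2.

Order the vertices as 1 < 2 < 3 < 4 < 5 < 6 < 7 < 8 < 9. Listing each simplex with vertices in this order, K has dimension 2 with simplices:

  0-simplices (9): [1], [2], [3], [4], [5], [6], [7], [8], [9]
  1-simplices (14): [1,3], [1,4], [1,6], [1,7], [2,3], [2,4], [2,6], [3,5], [4,8], [5,6], [5,9], [7,8], [7,9], [8,9]
  2-simplices (1): [7,8,9]

giving chain groups C_0 ≅ Z^9, C_1 ≅ Z^14, C_2 ≅ Z^1.

The boundary map ∂_1: C_1 → C_0 is given by ∂[p,q] = [q] − [p].
As a 9×14 matrix over Z this has rank 8, with invariant factors (1,1,1,1,1,1,1,1).

Boundary ∂_2: C_2 → C_1 acts by ∂[p,q,r] = [q,r] − [p,r] + [p,q]. For instance
  ∂[7,8,9] = [8,9] − [7,9] + [7,8].
The 14×1 boundary matrix has rank 1 and Smith normal form diag(1).

Now H_k = ker ∂_k / im ∂_{k+1}, so:

  H_0: rank C_0 − rank ∂_1 = 9 − 8 = 1, and the invariant factors of ∂_1 are all 1, so H_0 ≅ Z.
  H_1: rank ker ∂_1 − rank ∂_2 = (14 − 8) − 1 = 5, and the invariant factors of ∂_2 are all 1, so H_1 ≅ Z^5.
  H_2: rank ker ∂_2 − rank ∂_3 = (1 − 1) − 0 = 0, and there is no ∂_3, so H_2 ≅ 0.

H_0 = Z,  H_1 = Z^5,  H_2 = 0.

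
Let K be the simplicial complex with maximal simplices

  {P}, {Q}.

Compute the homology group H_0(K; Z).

H_0 ≅ Z^2.

Order the vertices as P < Q. Listing each simplex with vertices in this order, K has dimension 0 with simplices:

  0-simplices (2): P, Q

Hence C_0 ≅ Z^2.

From H_k ≅ ker(∂_k) / im(∂_{k+1}) we obtain:

  H_0: rank C_0 − rank ∂_1 = 2 − 0 = 2, and there is no ∂_1, so H_0 = Z^2.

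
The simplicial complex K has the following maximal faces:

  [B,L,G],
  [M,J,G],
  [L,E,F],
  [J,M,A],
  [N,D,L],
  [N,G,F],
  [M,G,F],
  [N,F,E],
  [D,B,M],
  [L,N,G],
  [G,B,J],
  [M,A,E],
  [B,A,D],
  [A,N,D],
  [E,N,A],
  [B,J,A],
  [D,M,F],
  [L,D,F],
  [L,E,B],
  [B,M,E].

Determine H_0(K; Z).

Order the vertices as A < B < D < E < F < G < J < L < M < N. Listing each simplex with vertices in this order, K has dimension 2 with simplices:

  0-simplices (10): A, B, D, E, F, G, J, L, M, N
  1-simplices (30): AB, AD, AE, AJ, AM, AN, BD, BE, BG, BJ, BL, BM, DF, DL, DM, DN, EF, EL, EM, EN, FG, FL, FM, FN, GJ, GL, GM, GN, JM, LN
  2-simplices (20): ABD, ABJ, ADN, AEM, AEN, AJM, BDM, BEL, BEM, BGJ, BGL, DFL, DFM, DLN, EFL, EFN, FGM, FGN, GJM, GLN

so the chain groups are C_0 ≅ Z^10, C_1 ≅ Z^30, C_2 ≅ Z^20.

Boundary ∂_1: C_1 → C_0 sends each edge [p,q] (with p < q) to q − p. For instance
  ∂BL = L − B.
The resulting 10×30 matrix has rank 9, and its Smith normal form has invariant factors (1,1,1,1,1,1,1,1,1).

Boundary ∂_2: C_2 → C_1 maps a triangle to the signed sum of its edges. For instance
  ∂FGM = GM − FM + FG,
  ∂ABJ = BJ − AJ + AB.
This gives a 30×20 integer matrix of rank 20; reducing to Smith normal form yields diagonal entries (1,1,1,1,1,1,1,1,1,1,1,1,1,1,1,1,1,1,1,2).

Computing H_k = (kernel of ∂_k) / (image of ∂_{k+1}):

  H_0: rank C_0 − rank ∂_1 = 10 − 9 = 1, and the invariant factors of ∂_1 are all 1, so H_0 = Z.

H_0 ≅ Z.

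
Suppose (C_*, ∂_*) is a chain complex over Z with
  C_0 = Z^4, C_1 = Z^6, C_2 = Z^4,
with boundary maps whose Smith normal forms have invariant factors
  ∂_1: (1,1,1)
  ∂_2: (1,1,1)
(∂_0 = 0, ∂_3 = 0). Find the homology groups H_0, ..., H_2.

H_0: b_0 = 4 − 0 − 3 = 1; torsion from ∂_1 factors > 1: none. So H_0 = Z.
H_1: b_1 = 6 − 3 − 3 = 0; torsion from ∂_2 factors > 1: none. So H_1 = 0.
H_2: b_2 = 4 − 3 − 0 = 1; torsion from ∂_3 factors > 1: none. So H_2 = Z.

H_0 = Z,  H_1 = 0,  H_2 = Z.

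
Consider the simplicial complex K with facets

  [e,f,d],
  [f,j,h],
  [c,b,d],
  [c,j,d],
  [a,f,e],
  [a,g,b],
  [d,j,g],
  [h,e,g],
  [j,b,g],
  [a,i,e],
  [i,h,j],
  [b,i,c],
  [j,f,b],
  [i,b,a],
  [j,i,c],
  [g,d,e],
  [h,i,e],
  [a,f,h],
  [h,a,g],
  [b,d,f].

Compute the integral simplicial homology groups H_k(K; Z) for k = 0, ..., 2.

H_0 ≅ Z,  H_1 ≅ Z × Z/2,  H_2 = 0.

Take the total order a < b < c < d < e < f < g < h < i < j on the vertex set. Then K (dimension 2) consists of the simplices:

  0-simplices (10): a, b, c, d, e, f, g, h, i, j
  1-simplices (30): ab, ae, af, ag, ah, ai, bc, bd, bf, bg, bi, bj, cd, ci, cj, de, df, dg, dj, ef, eg, eh, ei, fh, fj, gh, gj, hi, hj, ij
  2-simplices (20): abg, abi, aef, aei, afh, agh, bcd, bci, bdf, bfj, bgj, cdj, cij, def, deg, dgj, egh, ehi, fhj, hij

so the chain groups are C_0 ≅ Z^10, C_1 ≅ Z^30, C_2 ≅ Z^20.

Boundary ∂_1: C_1 → C_0 maps an edge to its endpoints' difference, ∂[p,q] = q − p. For instance
  ∂cd = d − c.
The 10×30 boundary matrix has rank 9 and Smith normal form diag(1,1,1,1,1,1,1,1,1).

The boundary map ∂_2: C_2 → C_1 sends each 2-simplex [p,q,r] to [q,r] − [p,r] + [p,q]. For instance
  ∂abg = bg − ag + ab,
  ∂bgj = gj − bj + bg.
The 30×20 boundary matrix has rank 20 and Smith normal form diag(1,1,1,1,1,1,1,1,1,1,1,1,1,1,1,1,1,1,1,2).

From H_k ≅ ker(∂_k) / im(∂_{k+1}) we obtain:

  H_0: rank C_0 − rank ∂_1 = 10 − 9 = 1, and the invariant factors of ∂_1 are all 1, so H_0 ≅ Z.
  H_1: rank ker ∂_1 − rank ∂_2 = (30 − 9) − 20 = 1, and ∂_2 has invariant factor 2 > 1, so H_1 ≅ Z × Z/2.
  H_2: rank ker ∂_2 − rank ∂_3 = (20 − 20) − 0 = 0, and there is no ∂_3, so H_2 ≅ 0.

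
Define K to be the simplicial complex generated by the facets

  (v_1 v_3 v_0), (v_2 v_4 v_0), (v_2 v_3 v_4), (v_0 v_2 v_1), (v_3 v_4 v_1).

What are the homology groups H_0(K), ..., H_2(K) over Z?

Order the vertices as v_0 < v_1 < v_2 < v_3 < v_4. Listing each simplex with vertices in this order, K has dimension 2 with simplices:

  0-simplices (5): [v_0], [v_1], [v_2], [v_3], [v_4]
  1-simplices (10): [v_0,v_1], [v_0,v_2], [v_0,v_3], [v_0,v_4], [v_1,v_2], [v_1,v_3], [v_1,v_4], [v_2,v_3], [v_2,v_4], [v_3,v_4]
  2-simplices (5): [v_0,v_1,v_2], [v_0,v_1,v_3], [v_0,v_2,v_4], [v_1,v_3,v_4], [v_2,v_3,v_4]

Hence C_0 ≅ Z^5, C_1 ≅ Z^10, C_2 ≅ Z^5.

The boundary map ∂_1: C_1 → C_0 is given by ∂[p,q] = [q] − [p].
As a 5×10 matrix over Z this has rank 4, with invariant factors (1,1,1,1).

∂_2: C_2 → C_1 acts by ∂[p,q,r] = [q,r] − [p,r] + [p,q]. For instance
  ∂[v_1,v_3,v_4] = [v_3,v_4] − [v_1,v_4] + [v_1,v_3],
  ∂[v_2,v_3,v_4] = [v_3,v_4] − [v_2,v_4] + [v_2,v_3].
This gives a 10×5 integer matrix of rank 5; reducing to Smith normal form yields diagonal entries (1,1,1,1,1).

Computing H_k = (kernel of ∂_k) / (image of ∂_{k+1}):

  H_0: rank C_0 − rank ∂_1 = 5 − 4 = 1, and the invariant factors of ∂_1 are all 1, so H_0 ≅ Z.
  H_1: rank ker ∂_1 − rank ∂_2 = (10 − 4) − 5 = 1, and the invariant factors of ∂_2 are all 1, so H_1 ≅ Z.
  H_2: rank ker ∂_2 − rank ∂_3 = (5 − 5) − 0 = 0, and there is no ∂_3, so H_2 ≅ 0.

As a check, the Euler characteristic is 5 − 10 + 5 = 0, which agrees with 1 − 1 + 0 = 0.
(K is a triangulation of the Möbius band.)

H_0 = Z,  H_1 = Z,  H_2 = 0.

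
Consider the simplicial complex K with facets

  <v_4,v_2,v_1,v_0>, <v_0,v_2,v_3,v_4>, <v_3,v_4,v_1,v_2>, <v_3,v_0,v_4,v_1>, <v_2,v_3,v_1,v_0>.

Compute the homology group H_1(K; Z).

Take the total order v_0 < v_1 < v_2 < v_3 < v_4 on the vertex set. Then K (dimension 3) consists of the simplices:

  0-simplices (5): [v_0], [v_1], [v_2], [v_3], [v_4]
  1-simplices (10): [v_0,v_1], [v_0,v_2], [v_0,v_3], [v_0,v_4], [v_1,v_2], [v_1,v_3], [v_1,v_4], [v_2,v_3], [v_2,v_4], [v_3,v_4]
  2-simplices (10): [v_0,v_1,v_2], [v_0,v_1,v_3], [v_0,v_1,v_4], [v_0,v_2,v_3], [v_0,v_2,v_4], [v_0,v_3,v_4], [v_1,v_2,v_3], [v_1,v_2,v_4], [v_1,v_3,v_4], [v_2,v_3,v_4]
  3-simplices (5): [v_0,v_1,v_2,v_3], [v_0,v_1,v_2,v_4], [v_0,v_1,v_3,v_4], [v_0,v_2,v_3,v_4], [v_1,v_2,v_3,v_4]

Hence C_0 ≅ Z^5, C_1 ≅ Z^10, C_2 ≅ Z^10, C_3 ≅ Z^5.

∂_1: C_1 → C_0 sends each edge [p,q] (with p < q) to q − p. For instance
  ∂[v_0,v_1] = [v_1] − [v_0].
As a 5×10 matrix over Z this has rank 4, with invariant factors (1,1,1,1).

∂_2: C_2 → C_1 acts by ∂[p,q,r] = [q,r] − [p,r] + [p,q]. For instance
  ∂[v_2,v_3,v_4] = [v_3,v_4] − [v_2,v_4] + [v_2,v_3],
  ∂[v_0,v_1,v_2] = [v_1,v_2] − [v_0,v_2] + [v_0,v_1].
The 10×10 boundary matrix has rank 6 and Smith normal form diag(1,1,1,1,1,1).

∂_3: C_3 → C_2 sends each 3-simplex σ to the alternating sum Σ_i (−1)^i (σ with its i-th vertex removed). For instance
  ∂[v_0,v_1,v_2,v_4] = [v_1,v_2,v_4] − [v_0,v_2,v_4] + [v_0,v_1,v_4] − [v_0,v_1,v_2],
  ∂[v_0,v_1,v_2,v_3] = [v_1,v_2,v_3] − [v_0,v_2,v_3] + [v_0,v_1,v_3] − [v_0,v_1,v_2].
The resulting 10×5 matrix has rank 4, and its Smith normal form has invariant factors (1,1,1,1).

Now H_k = ker ∂_k / im ∂_{k+1}, so:

  H_1: rank ker ∂_1 − rank ∂_2 = (10 − 4) − 6 = 0, and the invariant factors of ∂_2 are all 1, so H_1 = 0.

(K is a triangulation of the 3-sphere S^3.)

H_1 ≅ 0.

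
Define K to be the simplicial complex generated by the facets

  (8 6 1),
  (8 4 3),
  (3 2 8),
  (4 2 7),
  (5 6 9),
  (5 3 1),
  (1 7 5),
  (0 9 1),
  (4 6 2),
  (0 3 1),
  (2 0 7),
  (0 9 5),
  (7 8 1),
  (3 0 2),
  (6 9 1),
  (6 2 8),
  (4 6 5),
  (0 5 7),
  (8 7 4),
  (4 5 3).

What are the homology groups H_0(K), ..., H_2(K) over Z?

Order the vertices as 0 < 1 < 2 < 3 < 4 < 5 < 6 < 7 < 8 < 9. Listing each simplex with vertices in this order, K has dimension 2 with simplices:

  0-simplices (10): [0], [1], [2], [3], [4], [5], [6], [7], [8], [9]
  1-simplices (30): (30 of them)
  2-simplices (20): (20 of them)

giving chain groups C_0 ≅ Z^10, C_1 ≅ Z^30, C_2 ≅ Z^20.

Boundary ∂_1: C_1 → C_0 maps an edge to its endpoints' difference, ∂[p,q] = q − p.
The resulting 10×30 matrix has rank 9, and its Smith normal form has invariant factors (1,1,1,1,1,1,1,1,1).

Boundary ∂_2: C_2 → C_1 sends each 2-simplex [p,q,r] to [q,r] − [p,r] + [p,q]. For instance
  ∂[2,3,8] = [3,8] − [2,8] + [2,3],
  ∂[0,2,3] = [2,3] − [0,3] + [0,2].
The resulting 30×20 matrix has rank 20, and its Smith normal form has invariant factors (1,1,1,1,1,1,1,1,1,1,1,1,1,1,1,1,1,1,1,2).

Reading off H_k = ker ∂_k / im ∂_{k+1}:

  H_0: rank C_0 − rank ∂_1 = 10 − 9 = 1, and the invariant factors of ∂_1 are all 1, so H_0 = Z.
  H_1: rank ker ∂_1 − rank ∂_2 = (30 − 9) − 20 = 1, and ∂_2 has invariant factor 2 > 1, so H_1 = Z ⊕ Z/2.
  H_2: rank ker ∂_2 − rank ∂_3 = (20 − 20) − 0 = 0, and there is no ∂_3, so H_2 = 0.

H_0 ≅ Z,  H_1 ≅ Z ⊕ Z/2,  H_2 = 0.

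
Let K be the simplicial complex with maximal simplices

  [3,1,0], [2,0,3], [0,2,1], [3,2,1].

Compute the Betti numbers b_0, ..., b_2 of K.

b_0 = 1, b_1 = 0, b_2 = 1.

Take the total order 0 < 1 < 2 < 3 on the vertex set. Then K (dimension 2) consists of the simplices:

  0-simplices (4): [0], [1], [2], [3]
  1-simplices (6): [0,1], [0,2], [0,3], [1,2], [1,3], [2,3]
  2-simplices (4): [0,1,2], [0,1,3], [0,2,3], [1,2,3]

Hence C_0 ≅ Z^4, C_1 ≅ Z^6, C_2 ≅ Z^4.

∂_1: C_1 → C_0 is given by ∂[p,q] = [q] − [p].
As a 4×6 matrix over Z this has rank 3, with invariant factors (1,1,1).

The boundary map ∂_2: C_2 → C_1 sends each 2-simplex [p,q,r] to [q,r] − [p,r] + [p,q]. For instance
  ∂[1,2,3] = [2,3] − [1,3] + [1,2],
  ∂[0,1,2] = [1,2] − [0,2] + [0,1].
This gives a 6×4 integer matrix of rank 3; reducing to Smith normal form yields diagonal entries (1,1,1).

From H_k ≅ ker(∂_k) / im(∂_{k+1}) we obtain:

  H_0: rank C_0 − rank ∂_1 = 4 − 3 = 1, and the invariant factors of ∂_1 are all 1, so H_0 ≅ Z.
  H_1: rank ker ∂_1 − rank ∂_2 = (6 − 3) − 3 = 0, and the invariant factors of ∂_2 are all 1, so H_1 ≅ 0.
  H_2: rank ker ∂_2 − rank ∂_3 = (4 − 3) − 0 = 1, and there is no ∂_3, so H_2 ≅ Z.

(K is a triangulation of the 2-sphere S^2.)

Hence the Betti numbers are b_0 = 1, b_1 = 0, b_2 = 1.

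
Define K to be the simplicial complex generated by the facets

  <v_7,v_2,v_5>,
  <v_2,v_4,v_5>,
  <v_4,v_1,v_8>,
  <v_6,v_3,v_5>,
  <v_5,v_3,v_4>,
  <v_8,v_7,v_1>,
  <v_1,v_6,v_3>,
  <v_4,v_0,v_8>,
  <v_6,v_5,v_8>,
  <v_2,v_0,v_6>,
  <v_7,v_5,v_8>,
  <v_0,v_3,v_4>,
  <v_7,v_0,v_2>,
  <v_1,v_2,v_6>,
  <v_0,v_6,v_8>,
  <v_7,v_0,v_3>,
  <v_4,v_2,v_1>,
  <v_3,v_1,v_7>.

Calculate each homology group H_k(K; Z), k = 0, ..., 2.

H_0 ≅ Z,  H_1 ≅ Z^2,  H_2 ≅ Z.

Order the vertices as v_0 < v_1 < v_2 < v_3 < v_4 < v_5 < v_6 < v_7 < v_8. Listing each simplex with vertices in this order, K has dimension 2 with simplices:

  0-simplices (9): [v_0], [v_1], [v_2], [v_3], [v_4], [v_5], [v_6], [v_7], [v_8]
  1-simplices (27): (27 of them)
  2-simplices (18): (18 of them)

so the chain groups are C_0 ≅ Z^9, C_1 ≅ Z^27, C_2 ≅ Z^18.

∂_1: C_1 → C_0 sends each edge [p,q] (with p < q) to q − p. For instance
  ∂[v_4,v_8] = [v_8] − [v_4].
This gives a 9×27 integer matrix of rank 8; reducing to Smith normal form yields diagonal entries (1,1,1,1,1,1,1,1).

∂_2: C_2 → C_1 maps a triangle to the signed sum of its edges. For instance
  ∂[v_1,v_3,v_7] = [v_3,v_7] − [v_1,v_7] + [v_1,v_3],
  ∂[v_5,v_6,v_8] = [v_6,v_8] − [v_5,v_8] + [v_5,v_6].
The 27×18 boundary matrix has rank 17 and Smith normal form diag(1,1,1,1,1,1,1,1,1,1,1,1,1,1,1,1,1).

From H_k ≅ ker(∂_k) / im(∂_{k+1}) we obtain:

  H_0: rank C_0 − rank ∂_1 = 9 − 8 = 1, and the invariant factors of ∂_1 are all 1, so H_0 = Z.
  H_1: rank ker ∂_1 − rank ∂_2 = (27 − 8) − 17 = 2, and the invariant factors of ∂_2 are all 1, so H_1 = Z^2.
  H_2: rank ker ∂_2 − rank ∂_3 = (18 − 17) − 0 = 1, and there is no ∂_3, so H_2 = Z.

As a check, the Euler characteristic is 9 − 27 + 18 = 0, which agrees with 1 − 2 + 1 = 0.
(K is a triangulation of the torus T^2.)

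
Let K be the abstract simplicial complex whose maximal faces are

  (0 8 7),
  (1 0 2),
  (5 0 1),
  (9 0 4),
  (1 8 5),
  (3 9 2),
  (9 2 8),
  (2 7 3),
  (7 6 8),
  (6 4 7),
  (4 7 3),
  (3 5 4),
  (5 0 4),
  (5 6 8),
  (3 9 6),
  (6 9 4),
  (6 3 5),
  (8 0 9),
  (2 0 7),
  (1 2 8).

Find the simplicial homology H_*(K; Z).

H_0 ≅ Z,  H_1 ≅ Z ⊕ Z/2Z,  H_2 = 0.

Fix the vertex order 0 < 1 < 2 < 3 < 4 < 5 < 6 < 7 < 8 < 9 and write every simplex with vertices in increasing order. Then dim K = 2 and the simplices of K are:

  0-simplices (10): [0], [1], [2], [3], [4], [5], [6], [7], [8], [9]
  1-simplices (30): (30 of them)
  2-simplices (20): (20 of them)

giving chain groups C_0 ≅ Z^10, C_1 ≅ Z^30, C_2 ≅ Z^20.

The boundary map ∂_1: C_1 → C_0 maps an edge to its endpoints' difference, ∂[p,q] = q − p.
As a 10×30 matrix over Z this has rank 9, with invariant factors (1,1,1,1,1,1,1,1,1).

The boundary map ∂_2: C_2 → C_1 acts by ∂[p,q,r] = [q,r] − [p,r] + [p,q]. For instance
  ∂[0,2,7] = [2,7] − [0,7] + [0,2],
  ∂[5,6,8] = [6,8] − [5,8] + [5,6].
As a 30×20 matrix over Z this has rank 20, with invariant factors (1,1,1,1,1,1,1,1,1,1,1,1,1,1,1,1,1,1,1,2).

Computing H_k = (kernel of ∂_k) / (image of ∂_{k+1}):

  H_0: rank C_0 − rank ∂_1 = 10 − 9 = 1, and the invariant factors of ∂_1 are all 1, so H_0 = Z.
  H_1: rank ker ∂_1 − rank ∂_2 = (30 − 9) − 20 = 1, and ∂_2 has invariant factor 2 > 1, so H_1 = Z ⊕ Z/2Z.
  H_2: rank ker ∂_2 − rank ∂_3 = (20 − 20) − 0 = 0, and there is no ∂_3, so H_2 = 0.

(K is a triangulation of the Klein bottle.)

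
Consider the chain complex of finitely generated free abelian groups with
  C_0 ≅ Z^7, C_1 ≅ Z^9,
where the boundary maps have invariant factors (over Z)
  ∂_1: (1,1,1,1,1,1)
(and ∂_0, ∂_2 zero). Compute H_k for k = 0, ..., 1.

H_0 = Z,  H_1 = Z^3.

H_0: b_0 = 7 − 0 − 6 = 1; torsion from ∂_1 factors > 1: none. So H_0 = Z.
H_1: b_1 = 9 − 6 − 0 = 3; torsion from ∂_2 factors > 1: none. So H_1 = Z^3.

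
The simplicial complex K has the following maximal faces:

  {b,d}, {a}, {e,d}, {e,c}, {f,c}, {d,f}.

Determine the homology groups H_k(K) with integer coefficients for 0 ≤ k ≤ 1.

Take the total order a < b < c < d < e < f on the vertex set. Then K (dimension 1) consists of the simplices:

  0-simplices (6): a, b, c, d, e, f
  1-simplices (5): bd, ce, cf, de, df

giving chain groups C_0 ≅ Z^6, C_1 ≅ Z^5.

Boundary ∂_1: C_1 → C_0 maps an edge to its endpoints' difference, ∂[p,q] = q − p. For instance
  ∂ce = e − c.
The resulting 6×5 matrix has rank 4, and its Smith normal form has invariant factors (1,1,1,1).

From H_k ≅ ker(∂_k) / im(∂_{k+1}) we obtain:

  H_0: rank C_0 − rank ∂_1 = 6 − 4 = 2, and the invariant factors of ∂_1 are all 1, so H_0 ≅ Z^2.
  H_1: rank ker ∂_1 − rank ∂_2 = (5 − 4) − 0 = 1, and there is no ∂_2, so H_1 ≅ Z.

H_0 = Z^2,  H_1 = Z.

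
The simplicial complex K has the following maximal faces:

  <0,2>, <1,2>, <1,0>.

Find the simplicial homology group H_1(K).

H_1 = Z.

Fix the vertex order 0 < 1 < 2 and write every simplex with vertices in increasing order. Then dim K = 1 and the simplices of K are:

  0-simplices (3): [0], [1], [2]
  1-simplices (3): [0,1], [0,2], [1,2]

so the chain groups are C_0 ≅ Z^3, C_1 ≅ Z^3.

∂_1: C_1 → C_0 maps an edge to its endpoints' difference, ∂[p,q] = q − p. For instance
  ∂[0,2] = [2] − [0].
The resulting 3×3 matrix has rank 2, and its Smith normal form has invariant factors (1,1).

From H_k ≅ ker(∂_k) / im(∂_{k+1}) we obtain:

  H_1: rank ker ∂_1 − rank ∂_2 = (3 − 2) − 0 = 1, and there is no ∂_2, so H_1 = Z.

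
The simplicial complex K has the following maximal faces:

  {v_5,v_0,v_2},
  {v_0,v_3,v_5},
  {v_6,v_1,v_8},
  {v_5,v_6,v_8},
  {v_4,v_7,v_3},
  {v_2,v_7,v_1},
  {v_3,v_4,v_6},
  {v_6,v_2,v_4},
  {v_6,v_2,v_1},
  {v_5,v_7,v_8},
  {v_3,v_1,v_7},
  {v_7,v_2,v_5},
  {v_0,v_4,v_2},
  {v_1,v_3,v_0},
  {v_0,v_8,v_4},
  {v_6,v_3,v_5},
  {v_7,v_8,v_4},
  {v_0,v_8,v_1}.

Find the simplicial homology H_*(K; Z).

We work with the vertex ordering v_0 < v_1 < v_2 < v_3 < v_4 < v_5 < v_6 < v_7 < v_8. The simplices of K, each written with vertices in increasing order, are:

  0-simplices (9): [v_0], [v_1], [v_2], [v_3], [v_4], [v_5], [v_6], [v_7], [v_8]
  1-simplices (27): (27 of them)
  2-simplices (18): (18 of them)

so the chain groups are C_0 ≅ Z^9, C_1 ≅ Z^27, C_2 ≅ Z^18.

The boundary map ∂_1: C_1 → C_0 maps an edge to its endpoints' difference, ∂[p,q] = q − p. For instance
  ∂[v_3,v_7] = [v_7] − [v_3].
As a 9×27 matrix over Z this has rank 8, with invariant factors (1,1,1,1,1,1,1,1).

The boundary map ∂_2: C_2 → C_1 sends each 2-simplex [p,q,r] to [q,r] − [p,r] + [p,q]. For instance
  ∂[v_0,v_2,v_4] = [v_2,v_4] − [v_0,v_4] + [v_0,v_2],
  ∂[v_1,v_3,v_7] = [v_3,v_7] − [v_1,v_7] + [v_1,v_3].
The 27×18 boundary matrix has rank 17 and Smith normal form diag(1,1,1,1,1,1,1,1,1,1,1,1,1,1,1,1,1).

Computing H_k = (kernel of ∂_k) / (image of ∂_{k+1}):

  H_0: rank C_0 − rank ∂_1 = 9 − 8 = 1, and the invariant factors of ∂_1 are all 1, so H_0 ≅ Z.
  H_1: rank ker ∂_1 − rank ∂_2 = (27 − 8) − 17 = 2, and the invariant factors of ∂_2 are all 1, so H_1 ≅ Z^2.
  H_2: rank ker ∂_2 − rank ∂_3 = (18 − 17) − 0 = 1, and there is no ∂_3, so H_2 ≅ Z.

As a check, the Euler characteristic is 9 − 27 + 18 = 0, which agrees with 1 − 2 + 1 = 0.

H_0 = Z,  H_1 = Z^2,  H_2 = Z.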